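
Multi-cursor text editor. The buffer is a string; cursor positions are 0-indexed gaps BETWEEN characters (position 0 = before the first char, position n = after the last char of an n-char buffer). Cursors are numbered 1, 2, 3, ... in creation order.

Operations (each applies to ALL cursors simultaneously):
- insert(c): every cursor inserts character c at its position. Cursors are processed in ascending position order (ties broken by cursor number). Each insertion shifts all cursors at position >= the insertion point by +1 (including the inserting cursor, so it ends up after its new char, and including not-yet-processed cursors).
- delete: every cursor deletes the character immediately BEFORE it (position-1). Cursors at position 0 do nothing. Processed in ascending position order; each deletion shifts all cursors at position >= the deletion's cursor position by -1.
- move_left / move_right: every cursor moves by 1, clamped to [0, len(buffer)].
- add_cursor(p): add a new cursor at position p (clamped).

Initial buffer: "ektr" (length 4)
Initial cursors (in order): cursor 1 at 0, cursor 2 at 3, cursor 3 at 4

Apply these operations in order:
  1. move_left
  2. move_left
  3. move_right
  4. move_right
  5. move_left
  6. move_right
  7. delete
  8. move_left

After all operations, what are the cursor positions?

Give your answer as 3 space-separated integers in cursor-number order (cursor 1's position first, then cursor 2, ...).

After op 1 (move_left): buffer="ektr" (len 4), cursors c1@0 c2@2 c3@3, authorship ....
After op 2 (move_left): buffer="ektr" (len 4), cursors c1@0 c2@1 c3@2, authorship ....
After op 3 (move_right): buffer="ektr" (len 4), cursors c1@1 c2@2 c3@3, authorship ....
After op 4 (move_right): buffer="ektr" (len 4), cursors c1@2 c2@3 c3@4, authorship ....
After op 5 (move_left): buffer="ektr" (len 4), cursors c1@1 c2@2 c3@3, authorship ....
After op 6 (move_right): buffer="ektr" (len 4), cursors c1@2 c2@3 c3@4, authorship ....
After op 7 (delete): buffer="e" (len 1), cursors c1@1 c2@1 c3@1, authorship .
After op 8 (move_left): buffer="e" (len 1), cursors c1@0 c2@0 c3@0, authorship .

Answer: 0 0 0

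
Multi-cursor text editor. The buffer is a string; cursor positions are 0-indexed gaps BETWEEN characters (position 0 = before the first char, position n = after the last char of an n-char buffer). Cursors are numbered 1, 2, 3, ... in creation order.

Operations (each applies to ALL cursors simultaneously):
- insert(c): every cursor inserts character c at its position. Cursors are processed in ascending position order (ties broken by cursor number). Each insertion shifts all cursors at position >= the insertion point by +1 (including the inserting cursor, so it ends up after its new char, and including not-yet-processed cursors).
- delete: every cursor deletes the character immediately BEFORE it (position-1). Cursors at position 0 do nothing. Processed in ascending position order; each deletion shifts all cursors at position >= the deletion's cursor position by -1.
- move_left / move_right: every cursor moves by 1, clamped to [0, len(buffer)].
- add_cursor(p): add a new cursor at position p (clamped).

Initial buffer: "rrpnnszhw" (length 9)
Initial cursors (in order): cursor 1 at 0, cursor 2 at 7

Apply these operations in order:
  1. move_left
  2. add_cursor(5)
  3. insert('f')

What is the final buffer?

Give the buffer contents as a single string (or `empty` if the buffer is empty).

Answer: frrpnnfsfzhw

Derivation:
After op 1 (move_left): buffer="rrpnnszhw" (len 9), cursors c1@0 c2@6, authorship .........
After op 2 (add_cursor(5)): buffer="rrpnnszhw" (len 9), cursors c1@0 c3@5 c2@6, authorship .........
After op 3 (insert('f')): buffer="frrpnnfsfzhw" (len 12), cursors c1@1 c3@7 c2@9, authorship 1.....3.2...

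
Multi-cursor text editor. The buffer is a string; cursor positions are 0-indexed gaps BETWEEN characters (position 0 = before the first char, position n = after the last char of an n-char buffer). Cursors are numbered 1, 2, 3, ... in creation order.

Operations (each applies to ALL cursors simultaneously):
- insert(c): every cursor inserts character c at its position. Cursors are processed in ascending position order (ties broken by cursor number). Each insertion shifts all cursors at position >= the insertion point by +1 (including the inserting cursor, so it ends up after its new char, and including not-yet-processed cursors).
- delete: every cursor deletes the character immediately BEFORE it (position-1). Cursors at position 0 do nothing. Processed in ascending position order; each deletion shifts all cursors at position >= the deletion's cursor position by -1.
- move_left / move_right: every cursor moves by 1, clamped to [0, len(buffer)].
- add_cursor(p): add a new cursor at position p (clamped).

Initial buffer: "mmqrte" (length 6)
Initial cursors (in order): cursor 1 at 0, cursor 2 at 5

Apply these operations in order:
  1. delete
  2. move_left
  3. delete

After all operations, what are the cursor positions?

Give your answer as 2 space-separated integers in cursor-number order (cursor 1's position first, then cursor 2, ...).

After op 1 (delete): buffer="mmqre" (len 5), cursors c1@0 c2@4, authorship .....
After op 2 (move_left): buffer="mmqre" (len 5), cursors c1@0 c2@3, authorship .....
After op 3 (delete): buffer="mmre" (len 4), cursors c1@0 c2@2, authorship ....

Answer: 0 2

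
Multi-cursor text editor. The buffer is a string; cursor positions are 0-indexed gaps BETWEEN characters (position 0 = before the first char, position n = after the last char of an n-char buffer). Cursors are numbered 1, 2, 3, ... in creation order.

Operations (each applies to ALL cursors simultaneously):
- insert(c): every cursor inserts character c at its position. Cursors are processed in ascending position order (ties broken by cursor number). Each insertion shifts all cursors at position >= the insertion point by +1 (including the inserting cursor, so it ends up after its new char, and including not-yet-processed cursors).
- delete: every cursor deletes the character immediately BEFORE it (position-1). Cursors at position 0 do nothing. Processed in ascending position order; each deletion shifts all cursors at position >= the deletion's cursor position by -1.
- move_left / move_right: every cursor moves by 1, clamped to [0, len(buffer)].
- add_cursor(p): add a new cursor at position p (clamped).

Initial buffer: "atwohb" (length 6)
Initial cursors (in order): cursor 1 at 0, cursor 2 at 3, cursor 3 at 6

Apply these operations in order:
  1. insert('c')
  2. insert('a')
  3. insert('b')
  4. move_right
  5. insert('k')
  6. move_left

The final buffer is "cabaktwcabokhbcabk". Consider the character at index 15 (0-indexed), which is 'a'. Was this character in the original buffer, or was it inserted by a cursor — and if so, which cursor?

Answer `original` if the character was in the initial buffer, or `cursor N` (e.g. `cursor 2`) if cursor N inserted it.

Answer: cursor 3

Derivation:
After op 1 (insert('c')): buffer="catwcohbc" (len 9), cursors c1@1 c2@5 c3@9, authorship 1...2...3
After op 2 (insert('a')): buffer="caatwcaohbca" (len 12), cursors c1@2 c2@7 c3@12, authorship 11...22...33
After op 3 (insert('b')): buffer="cabatwcabohbcab" (len 15), cursors c1@3 c2@9 c3@15, authorship 111...222...333
After op 4 (move_right): buffer="cabatwcabohbcab" (len 15), cursors c1@4 c2@10 c3@15, authorship 111...222...333
After op 5 (insert('k')): buffer="cabaktwcabokhbcabk" (len 18), cursors c1@5 c2@12 c3@18, authorship 111.1..222.2..3333
After op 6 (move_left): buffer="cabaktwcabokhbcabk" (len 18), cursors c1@4 c2@11 c3@17, authorship 111.1..222.2..3333
Authorship (.=original, N=cursor N): 1 1 1 . 1 . . 2 2 2 . 2 . . 3 3 3 3
Index 15: author = 3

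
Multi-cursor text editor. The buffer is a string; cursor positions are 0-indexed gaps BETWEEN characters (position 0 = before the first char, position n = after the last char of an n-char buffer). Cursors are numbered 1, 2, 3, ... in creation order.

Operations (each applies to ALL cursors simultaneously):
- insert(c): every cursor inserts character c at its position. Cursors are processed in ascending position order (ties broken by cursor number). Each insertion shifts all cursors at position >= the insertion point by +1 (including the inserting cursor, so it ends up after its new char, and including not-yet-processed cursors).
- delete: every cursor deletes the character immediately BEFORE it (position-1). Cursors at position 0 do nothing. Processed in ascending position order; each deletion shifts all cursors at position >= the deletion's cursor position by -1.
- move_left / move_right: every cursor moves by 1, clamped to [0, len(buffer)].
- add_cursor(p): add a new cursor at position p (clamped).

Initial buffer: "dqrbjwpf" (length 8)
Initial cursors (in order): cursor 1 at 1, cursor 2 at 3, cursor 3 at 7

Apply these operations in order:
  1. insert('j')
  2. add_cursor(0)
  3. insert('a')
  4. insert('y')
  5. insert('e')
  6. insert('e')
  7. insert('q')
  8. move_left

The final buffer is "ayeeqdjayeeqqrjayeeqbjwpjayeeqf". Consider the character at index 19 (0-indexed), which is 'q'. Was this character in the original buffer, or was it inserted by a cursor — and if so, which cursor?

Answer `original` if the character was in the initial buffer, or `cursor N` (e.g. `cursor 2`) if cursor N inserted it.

After op 1 (insert('j')): buffer="djqrjbjwpjf" (len 11), cursors c1@2 c2@5 c3@10, authorship .1..2....3.
After op 2 (add_cursor(0)): buffer="djqrjbjwpjf" (len 11), cursors c4@0 c1@2 c2@5 c3@10, authorship .1..2....3.
After op 3 (insert('a')): buffer="adjaqrjabjwpjaf" (len 15), cursors c4@1 c1@4 c2@8 c3@14, authorship 4.11..22....33.
After op 4 (insert('y')): buffer="aydjayqrjaybjwpjayf" (len 19), cursors c4@2 c1@6 c2@11 c3@18, authorship 44.111..222....333.
After op 5 (insert('e')): buffer="ayedjayeqrjayebjwpjayef" (len 23), cursors c4@3 c1@8 c2@14 c3@22, authorship 444.1111..2222....3333.
After op 6 (insert('e')): buffer="ayeedjayeeqrjayeebjwpjayeef" (len 27), cursors c4@4 c1@10 c2@17 c3@26, authorship 4444.11111..22222....33333.
After op 7 (insert('q')): buffer="ayeeqdjayeeqqrjayeeqbjwpjayeeqf" (len 31), cursors c4@5 c1@12 c2@20 c3@30, authorship 44444.111111..222222....333333.
After op 8 (move_left): buffer="ayeeqdjayeeqqrjayeeqbjwpjayeeqf" (len 31), cursors c4@4 c1@11 c2@19 c3@29, authorship 44444.111111..222222....333333.
Authorship (.=original, N=cursor N): 4 4 4 4 4 . 1 1 1 1 1 1 . . 2 2 2 2 2 2 . . . . 3 3 3 3 3 3 .
Index 19: author = 2

Answer: cursor 2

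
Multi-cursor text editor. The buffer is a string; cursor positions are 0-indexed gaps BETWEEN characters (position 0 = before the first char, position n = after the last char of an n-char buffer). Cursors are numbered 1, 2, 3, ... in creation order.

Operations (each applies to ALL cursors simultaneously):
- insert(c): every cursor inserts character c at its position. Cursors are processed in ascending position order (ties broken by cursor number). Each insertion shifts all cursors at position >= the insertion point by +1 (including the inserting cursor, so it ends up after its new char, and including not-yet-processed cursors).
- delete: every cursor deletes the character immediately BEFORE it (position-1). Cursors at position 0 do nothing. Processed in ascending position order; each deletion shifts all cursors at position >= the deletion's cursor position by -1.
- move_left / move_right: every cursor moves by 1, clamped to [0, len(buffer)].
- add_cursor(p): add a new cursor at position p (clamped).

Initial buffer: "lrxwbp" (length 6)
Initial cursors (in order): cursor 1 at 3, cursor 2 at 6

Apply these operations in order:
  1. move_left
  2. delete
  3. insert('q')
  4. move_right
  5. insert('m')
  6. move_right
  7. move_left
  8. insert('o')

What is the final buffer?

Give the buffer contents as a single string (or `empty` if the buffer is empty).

After op 1 (move_left): buffer="lrxwbp" (len 6), cursors c1@2 c2@5, authorship ......
After op 2 (delete): buffer="lxwp" (len 4), cursors c1@1 c2@3, authorship ....
After op 3 (insert('q')): buffer="lqxwqp" (len 6), cursors c1@2 c2@5, authorship .1..2.
After op 4 (move_right): buffer="lqxwqp" (len 6), cursors c1@3 c2@6, authorship .1..2.
After op 5 (insert('m')): buffer="lqxmwqpm" (len 8), cursors c1@4 c2@8, authorship .1.1.2.2
After op 6 (move_right): buffer="lqxmwqpm" (len 8), cursors c1@5 c2@8, authorship .1.1.2.2
After op 7 (move_left): buffer="lqxmwqpm" (len 8), cursors c1@4 c2@7, authorship .1.1.2.2
After op 8 (insert('o')): buffer="lqxmowqpom" (len 10), cursors c1@5 c2@9, authorship .1.11.2.22

Answer: lqxmowqpom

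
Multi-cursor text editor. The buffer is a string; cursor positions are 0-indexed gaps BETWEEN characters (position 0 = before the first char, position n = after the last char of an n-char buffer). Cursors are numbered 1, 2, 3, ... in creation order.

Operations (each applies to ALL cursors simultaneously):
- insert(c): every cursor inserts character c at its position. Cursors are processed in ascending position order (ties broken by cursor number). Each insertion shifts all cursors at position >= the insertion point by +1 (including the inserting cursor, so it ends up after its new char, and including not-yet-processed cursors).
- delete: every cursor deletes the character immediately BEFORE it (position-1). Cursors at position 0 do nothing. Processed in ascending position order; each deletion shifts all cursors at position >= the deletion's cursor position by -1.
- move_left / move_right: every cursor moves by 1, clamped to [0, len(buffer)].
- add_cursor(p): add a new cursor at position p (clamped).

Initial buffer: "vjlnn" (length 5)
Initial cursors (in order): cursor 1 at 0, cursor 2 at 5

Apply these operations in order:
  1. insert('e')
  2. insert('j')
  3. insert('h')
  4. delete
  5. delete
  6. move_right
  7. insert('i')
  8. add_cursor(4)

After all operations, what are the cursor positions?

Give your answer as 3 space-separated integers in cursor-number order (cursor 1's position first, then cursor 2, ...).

Answer: 3 9 4

Derivation:
After op 1 (insert('e')): buffer="evjlnne" (len 7), cursors c1@1 c2@7, authorship 1.....2
After op 2 (insert('j')): buffer="ejvjlnnej" (len 9), cursors c1@2 c2@9, authorship 11.....22
After op 3 (insert('h')): buffer="ejhvjlnnejh" (len 11), cursors c1@3 c2@11, authorship 111.....222
After op 4 (delete): buffer="ejvjlnnej" (len 9), cursors c1@2 c2@9, authorship 11.....22
After op 5 (delete): buffer="evjlnne" (len 7), cursors c1@1 c2@7, authorship 1.....2
After op 6 (move_right): buffer="evjlnne" (len 7), cursors c1@2 c2@7, authorship 1.....2
After op 7 (insert('i')): buffer="evijlnnei" (len 9), cursors c1@3 c2@9, authorship 1.1....22
After op 8 (add_cursor(4)): buffer="evijlnnei" (len 9), cursors c1@3 c3@4 c2@9, authorship 1.1....22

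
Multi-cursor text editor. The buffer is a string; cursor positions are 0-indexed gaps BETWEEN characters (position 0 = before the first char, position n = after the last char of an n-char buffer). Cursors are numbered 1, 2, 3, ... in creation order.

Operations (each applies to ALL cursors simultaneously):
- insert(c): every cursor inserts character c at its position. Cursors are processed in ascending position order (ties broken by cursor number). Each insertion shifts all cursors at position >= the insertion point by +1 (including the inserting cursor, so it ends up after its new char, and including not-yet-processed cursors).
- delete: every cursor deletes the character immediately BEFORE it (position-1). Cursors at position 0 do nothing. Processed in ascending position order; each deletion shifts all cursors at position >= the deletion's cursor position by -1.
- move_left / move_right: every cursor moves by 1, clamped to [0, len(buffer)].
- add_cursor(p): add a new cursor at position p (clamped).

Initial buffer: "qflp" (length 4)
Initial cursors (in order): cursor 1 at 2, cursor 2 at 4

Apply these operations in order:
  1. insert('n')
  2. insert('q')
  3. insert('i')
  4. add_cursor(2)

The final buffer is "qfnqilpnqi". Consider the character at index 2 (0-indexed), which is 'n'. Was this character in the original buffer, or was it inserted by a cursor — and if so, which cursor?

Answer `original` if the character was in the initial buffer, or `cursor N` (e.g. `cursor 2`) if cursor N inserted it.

Answer: cursor 1

Derivation:
After op 1 (insert('n')): buffer="qfnlpn" (len 6), cursors c1@3 c2@6, authorship ..1..2
After op 2 (insert('q')): buffer="qfnqlpnq" (len 8), cursors c1@4 c2@8, authorship ..11..22
After op 3 (insert('i')): buffer="qfnqilpnqi" (len 10), cursors c1@5 c2@10, authorship ..111..222
After op 4 (add_cursor(2)): buffer="qfnqilpnqi" (len 10), cursors c3@2 c1@5 c2@10, authorship ..111..222
Authorship (.=original, N=cursor N): . . 1 1 1 . . 2 2 2
Index 2: author = 1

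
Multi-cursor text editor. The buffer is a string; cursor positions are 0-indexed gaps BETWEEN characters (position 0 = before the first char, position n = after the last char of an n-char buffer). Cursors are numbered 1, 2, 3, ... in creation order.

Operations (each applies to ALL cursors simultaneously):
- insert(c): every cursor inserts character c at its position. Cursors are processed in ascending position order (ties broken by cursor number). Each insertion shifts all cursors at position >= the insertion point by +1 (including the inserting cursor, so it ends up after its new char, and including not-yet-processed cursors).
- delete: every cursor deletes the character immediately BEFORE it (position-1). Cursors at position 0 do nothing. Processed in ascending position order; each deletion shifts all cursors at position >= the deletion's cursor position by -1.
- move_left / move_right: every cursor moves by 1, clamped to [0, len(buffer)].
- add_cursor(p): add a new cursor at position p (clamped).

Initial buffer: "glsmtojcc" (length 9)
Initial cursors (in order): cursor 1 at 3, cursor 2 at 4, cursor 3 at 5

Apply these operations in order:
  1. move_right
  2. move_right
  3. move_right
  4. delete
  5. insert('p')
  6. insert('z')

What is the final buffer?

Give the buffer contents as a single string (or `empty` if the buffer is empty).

Answer: glsmtpppzzzc

Derivation:
After op 1 (move_right): buffer="glsmtojcc" (len 9), cursors c1@4 c2@5 c3@6, authorship .........
After op 2 (move_right): buffer="glsmtojcc" (len 9), cursors c1@5 c2@6 c3@7, authorship .........
After op 3 (move_right): buffer="glsmtojcc" (len 9), cursors c1@6 c2@7 c3@8, authorship .........
After op 4 (delete): buffer="glsmtc" (len 6), cursors c1@5 c2@5 c3@5, authorship ......
After op 5 (insert('p')): buffer="glsmtpppc" (len 9), cursors c1@8 c2@8 c3@8, authorship .....123.
After op 6 (insert('z')): buffer="glsmtpppzzzc" (len 12), cursors c1@11 c2@11 c3@11, authorship .....123123.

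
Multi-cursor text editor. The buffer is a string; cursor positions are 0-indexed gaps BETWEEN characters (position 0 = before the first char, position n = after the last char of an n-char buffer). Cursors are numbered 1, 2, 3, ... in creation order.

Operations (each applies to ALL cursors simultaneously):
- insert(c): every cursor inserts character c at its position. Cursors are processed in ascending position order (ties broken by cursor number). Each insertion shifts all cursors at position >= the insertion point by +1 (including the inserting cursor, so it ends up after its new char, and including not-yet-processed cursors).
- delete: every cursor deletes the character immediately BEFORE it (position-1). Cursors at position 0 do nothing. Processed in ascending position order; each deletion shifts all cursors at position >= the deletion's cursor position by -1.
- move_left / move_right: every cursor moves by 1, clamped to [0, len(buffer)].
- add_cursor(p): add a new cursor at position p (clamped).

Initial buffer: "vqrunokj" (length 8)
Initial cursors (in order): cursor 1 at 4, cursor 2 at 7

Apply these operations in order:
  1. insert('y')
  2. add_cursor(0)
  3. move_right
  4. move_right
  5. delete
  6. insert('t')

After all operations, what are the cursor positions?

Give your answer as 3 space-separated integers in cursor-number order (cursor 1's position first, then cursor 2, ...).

After op 1 (insert('y')): buffer="vqruynokyj" (len 10), cursors c1@5 c2@9, authorship ....1...2.
After op 2 (add_cursor(0)): buffer="vqruynokyj" (len 10), cursors c3@0 c1@5 c2@9, authorship ....1...2.
After op 3 (move_right): buffer="vqruynokyj" (len 10), cursors c3@1 c1@6 c2@10, authorship ....1...2.
After op 4 (move_right): buffer="vqruynokyj" (len 10), cursors c3@2 c1@7 c2@10, authorship ....1...2.
After op 5 (delete): buffer="vruynky" (len 7), cursors c3@1 c1@5 c2@7, authorship ...1..2
After op 6 (insert('t')): buffer="vtruyntkyt" (len 10), cursors c3@2 c1@7 c2@10, authorship .3..1.1.22

Answer: 7 10 2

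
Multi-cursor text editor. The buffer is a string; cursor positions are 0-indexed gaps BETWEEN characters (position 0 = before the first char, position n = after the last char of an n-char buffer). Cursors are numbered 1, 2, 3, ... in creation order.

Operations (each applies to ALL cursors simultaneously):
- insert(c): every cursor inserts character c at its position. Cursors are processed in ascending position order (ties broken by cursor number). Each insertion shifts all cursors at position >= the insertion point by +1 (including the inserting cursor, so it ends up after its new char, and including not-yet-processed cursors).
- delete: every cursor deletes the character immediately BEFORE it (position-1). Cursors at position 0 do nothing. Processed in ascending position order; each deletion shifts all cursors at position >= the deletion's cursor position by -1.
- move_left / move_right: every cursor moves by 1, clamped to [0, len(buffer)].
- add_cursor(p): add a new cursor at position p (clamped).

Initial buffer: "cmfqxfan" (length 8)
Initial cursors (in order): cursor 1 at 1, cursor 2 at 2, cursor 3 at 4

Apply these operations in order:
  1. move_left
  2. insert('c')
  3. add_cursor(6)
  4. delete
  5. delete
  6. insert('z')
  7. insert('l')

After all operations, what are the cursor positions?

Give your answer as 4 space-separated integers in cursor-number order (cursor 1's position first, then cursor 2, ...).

Answer: 8 8 8 8

Derivation:
After op 1 (move_left): buffer="cmfqxfan" (len 8), cursors c1@0 c2@1 c3@3, authorship ........
After op 2 (insert('c')): buffer="cccmfcqxfan" (len 11), cursors c1@1 c2@3 c3@6, authorship 1.2..3.....
After op 3 (add_cursor(6)): buffer="cccmfcqxfan" (len 11), cursors c1@1 c2@3 c3@6 c4@6, authorship 1.2..3.....
After op 4 (delete): buffer="cmqxfan" (len 7), cursors c1@0 c2@1 c3@2 c4@2, authorship .......
After op 5 (delete): buffer="qxfan" (len 5), cursors c1@0 c2@0 c3@0 c4@0, authorship .....
After op 6 (insert('z')): buffer="zzzzqxfan" (len 9), cursors c1@4 c2@4 c3@4 c4@4, authorship 1234.....
After op 7 (insert('l')): buffer="zzzzllllqxfan" (len 13), cursors c1@8 c2@8 c3@8 c4@8, authorship 12341234.....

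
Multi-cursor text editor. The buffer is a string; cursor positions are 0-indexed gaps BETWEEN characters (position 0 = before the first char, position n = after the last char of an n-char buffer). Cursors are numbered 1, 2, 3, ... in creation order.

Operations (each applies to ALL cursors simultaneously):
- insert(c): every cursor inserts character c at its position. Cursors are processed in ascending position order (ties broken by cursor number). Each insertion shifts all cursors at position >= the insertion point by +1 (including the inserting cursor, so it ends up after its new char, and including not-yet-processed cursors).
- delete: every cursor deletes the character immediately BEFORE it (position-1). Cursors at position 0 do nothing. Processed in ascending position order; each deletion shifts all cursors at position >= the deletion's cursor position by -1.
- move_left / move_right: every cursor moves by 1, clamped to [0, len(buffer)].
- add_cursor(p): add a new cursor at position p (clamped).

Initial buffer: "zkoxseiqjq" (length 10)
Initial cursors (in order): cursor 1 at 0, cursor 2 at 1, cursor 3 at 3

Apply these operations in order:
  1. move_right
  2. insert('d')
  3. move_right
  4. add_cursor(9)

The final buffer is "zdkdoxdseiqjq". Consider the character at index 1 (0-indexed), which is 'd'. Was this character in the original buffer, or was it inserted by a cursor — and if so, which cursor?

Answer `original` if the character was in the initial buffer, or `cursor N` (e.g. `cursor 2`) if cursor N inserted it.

After op 1 (move_right): buffer="zkoxseiqjq" (len 10), cursors c1@1 c2@2 c3@4, authorship ..........
After op 2 (insert('d')): buffer="zdkdoxdseiqjq" (len 13), cursors c1@2 c2@4 c3@7, authorship .1.2..3......
After op 3 (move_right): buffer="zdkdoxdseiqjq" (len 13), cursors c1@3 c2@5 c3@8, authorship .1.2..3......
After op 4 (add_cursor(9)): buffer="zdkdoxdseiqjq" (len 13), cursors c1@3 c2@5 c3@8 c4@9, authorship .1.2..3......
Authorship (.=original, N=cursor N): . 1 . 2 . . 3 . . . . . .
Index 1: author = 1

Answer: cursor 1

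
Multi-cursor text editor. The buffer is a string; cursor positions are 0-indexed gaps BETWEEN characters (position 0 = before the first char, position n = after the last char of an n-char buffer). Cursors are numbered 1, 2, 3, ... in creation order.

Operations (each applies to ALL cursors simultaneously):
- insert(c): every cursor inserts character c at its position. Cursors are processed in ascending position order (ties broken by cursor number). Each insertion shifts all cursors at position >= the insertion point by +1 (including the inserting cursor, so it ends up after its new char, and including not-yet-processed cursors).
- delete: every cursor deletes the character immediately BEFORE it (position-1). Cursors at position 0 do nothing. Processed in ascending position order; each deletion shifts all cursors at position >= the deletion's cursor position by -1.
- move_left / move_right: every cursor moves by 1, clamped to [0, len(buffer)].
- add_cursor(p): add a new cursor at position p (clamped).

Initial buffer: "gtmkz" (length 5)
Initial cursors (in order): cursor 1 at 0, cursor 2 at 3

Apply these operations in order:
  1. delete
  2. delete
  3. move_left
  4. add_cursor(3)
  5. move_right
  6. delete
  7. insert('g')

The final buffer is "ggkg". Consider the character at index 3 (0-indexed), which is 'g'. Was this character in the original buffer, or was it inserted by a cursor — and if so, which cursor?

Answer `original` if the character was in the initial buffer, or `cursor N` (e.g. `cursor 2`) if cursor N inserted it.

Answer: cursor 3

Derivation:
After op 1 (delete): buffer="gtkz" (len 4), cursors c1@0 c2@2, authorship ....
After op 2 (delete): buffer="gkz" (len 3), cursors c1@0 c2@1, authorship ...
After op 3 (move_left): buffer="gkz" (len 3), cursors c1@0 c2@0, authorship ...
After op 4 (add_cursor(3)): buffer="gkz" (len 3), cursors c1@0 c2@0 c3@3, authorship ...
After op 5 (move_right): buffer="gkz" (len 3), cursors c1@1 c2@1 c3@3, authorship ...
After op 6 (delete): buffer="k" (len 1), cursors c1@0 c2@0 c3@1, authorship .
After op 7 (insert('g')): buffer="ggkg" (len 4), cursors c1@2 c2@2 c3@4, authorship 12.3
Authorship (.=original, N=cursor N): 1 2 . 3
Index 3: author = 3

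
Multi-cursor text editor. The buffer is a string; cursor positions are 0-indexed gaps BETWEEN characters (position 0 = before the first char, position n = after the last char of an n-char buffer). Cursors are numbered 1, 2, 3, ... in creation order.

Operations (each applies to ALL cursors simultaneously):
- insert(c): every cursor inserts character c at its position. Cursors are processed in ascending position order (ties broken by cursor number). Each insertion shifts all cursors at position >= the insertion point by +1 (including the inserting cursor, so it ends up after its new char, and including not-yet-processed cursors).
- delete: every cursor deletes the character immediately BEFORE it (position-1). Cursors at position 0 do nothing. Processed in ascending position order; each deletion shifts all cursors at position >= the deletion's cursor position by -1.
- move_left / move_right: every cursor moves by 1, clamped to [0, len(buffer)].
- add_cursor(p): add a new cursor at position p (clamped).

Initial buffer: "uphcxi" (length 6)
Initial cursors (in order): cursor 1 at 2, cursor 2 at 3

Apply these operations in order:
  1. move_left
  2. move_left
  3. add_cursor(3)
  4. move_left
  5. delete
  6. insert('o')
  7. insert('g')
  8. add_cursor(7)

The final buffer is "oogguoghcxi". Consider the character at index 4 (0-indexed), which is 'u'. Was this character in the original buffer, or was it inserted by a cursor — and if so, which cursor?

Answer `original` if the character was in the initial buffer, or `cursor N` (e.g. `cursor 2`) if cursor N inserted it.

After op 1 (move_left): buffer="uphcxi" (len 6), cursors c1@1 c2@2, authorship ......
After op 2 (move_left): buffer="uphcxi" (len 6), cursors c1@0 c2@1, authorship ......
After op 3 (add_cursor(3)): buffer="uphcxi" (len 6), cursors c1@0 c2@1 c3@3, authorship ......
After op 4 (move_left): buffer="uphcxi" (len 6), cursors c1@0 c2@0 c3@2, authorship ......
After op 5 (delete): buffer="uhcxi" (len 5), cursors c1@0 c2@0 c3@1, authorship .....
After op 6 (insert('o')): buffer="oouohcxi" (len 8), cursors c1@2 c2@2 c3@4, authorship 12.3....
After op 7 (insert('g')): buffer="oogguoghcxi" (len 11), cursors c1@4 c2@4 c3@7, authorship 1212.33....
After op 8 (add_cursor(7)): buffer="oogguoghcxi" (len 11), cursors c1@4 c2@4 c3@7 c4@7, authorship 1212.33....
Authorship (.=original, N=cursor N): 1 2 1 2 . 3 3 . . . .
Index 4: author = original

Answer: original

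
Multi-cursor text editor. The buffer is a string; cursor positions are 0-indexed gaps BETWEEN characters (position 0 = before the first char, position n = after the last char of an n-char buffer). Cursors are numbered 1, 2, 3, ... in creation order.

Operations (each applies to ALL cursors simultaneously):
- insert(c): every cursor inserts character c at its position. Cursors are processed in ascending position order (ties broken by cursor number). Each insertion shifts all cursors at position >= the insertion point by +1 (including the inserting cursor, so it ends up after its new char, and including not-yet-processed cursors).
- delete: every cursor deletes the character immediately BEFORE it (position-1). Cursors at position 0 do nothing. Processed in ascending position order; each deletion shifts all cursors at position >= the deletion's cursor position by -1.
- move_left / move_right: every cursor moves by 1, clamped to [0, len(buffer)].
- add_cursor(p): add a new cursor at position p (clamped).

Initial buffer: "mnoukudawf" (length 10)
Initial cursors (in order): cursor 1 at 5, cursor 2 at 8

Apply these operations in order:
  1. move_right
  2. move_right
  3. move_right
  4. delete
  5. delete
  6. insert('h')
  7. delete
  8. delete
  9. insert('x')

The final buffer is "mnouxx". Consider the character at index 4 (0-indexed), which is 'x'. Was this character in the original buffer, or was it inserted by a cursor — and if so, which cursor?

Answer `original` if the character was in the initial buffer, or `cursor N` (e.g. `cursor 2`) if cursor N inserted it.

After op 1 (move_right): buffer="mnoukudawf" (len 10), cursors c1@6 c2@9, authorship ..........
After op 2 (move_right): buffer="mnoukudawf" (len 10), cursors c1@7 c2@10, authorship ..........
After op 3 (move_right): buffer="mnoukudawf" (len 10), cursors c1@8 c2@10, authorship ..........
After op 4 (delete): buffer="mnoukudw" (len 8), cursors c1@7 c2@8, authorship ........
After op 5 (delete): buffer="mnouku" (len 6), cursors c1@6 c2@6, authorship ......
After op 6 (insert('h')): buffer="mnoukuhh" (len 8), cursors c1@8 c2@8, authorship ......12
After op 7 (delete): buffer="mnouku" (len 6), cursors c1@6 c2@6, authorship ......
After op 8 (delete): buffer="mnou" (len 4), cursors c1@4 c2@4, authorship ....
After op 9 (insert('x')): buffer="mnouxx" (len 6), cursors c1@6 c2@6, authorship ....12
Authorship (.=original, N=cursor N): . . . . 1 2
Index 4: author = 1

Answer: cursor 1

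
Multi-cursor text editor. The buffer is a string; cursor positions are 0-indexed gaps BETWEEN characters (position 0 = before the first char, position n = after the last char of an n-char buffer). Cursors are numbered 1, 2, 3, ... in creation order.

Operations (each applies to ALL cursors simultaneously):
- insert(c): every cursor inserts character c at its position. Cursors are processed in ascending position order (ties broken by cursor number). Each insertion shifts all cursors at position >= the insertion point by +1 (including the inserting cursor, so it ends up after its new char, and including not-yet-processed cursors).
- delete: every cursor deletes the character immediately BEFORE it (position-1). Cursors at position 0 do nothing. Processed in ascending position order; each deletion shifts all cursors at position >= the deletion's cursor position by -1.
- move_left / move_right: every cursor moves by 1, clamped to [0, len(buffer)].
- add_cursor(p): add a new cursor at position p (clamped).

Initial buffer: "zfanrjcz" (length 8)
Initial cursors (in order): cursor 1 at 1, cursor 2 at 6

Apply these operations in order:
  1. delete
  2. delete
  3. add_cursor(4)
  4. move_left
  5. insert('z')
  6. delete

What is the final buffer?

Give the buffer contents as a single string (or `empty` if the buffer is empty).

Answer: fancz

Derivation:
After op 1 (delete): buffer="fanrcz" (len 6), cursors c1@0 c2@4, authorship ......
After op 2 (delete): buffer="fancz" (len 5), cursors c1@0 c2@3, authorship .....
After op 3 (add_cursor(4)): buffer="fancz" (len 5), cursors c1@0 c2@3 c3@4, authorship .....
After op 4 (move_left): buffer="fancz" (len 5), cursors c1@0 c2@2 c3@3, authorship .....
After op 5 (insert('z')): buffer="zfaznzcz" (len 8), cursors c1@1 c2@4 c3@6, authorship 1..2.3..
After op 6 (delete): buffer="fancz" (len 5), cursors c1@0 c2@2 c3@3, authorship .....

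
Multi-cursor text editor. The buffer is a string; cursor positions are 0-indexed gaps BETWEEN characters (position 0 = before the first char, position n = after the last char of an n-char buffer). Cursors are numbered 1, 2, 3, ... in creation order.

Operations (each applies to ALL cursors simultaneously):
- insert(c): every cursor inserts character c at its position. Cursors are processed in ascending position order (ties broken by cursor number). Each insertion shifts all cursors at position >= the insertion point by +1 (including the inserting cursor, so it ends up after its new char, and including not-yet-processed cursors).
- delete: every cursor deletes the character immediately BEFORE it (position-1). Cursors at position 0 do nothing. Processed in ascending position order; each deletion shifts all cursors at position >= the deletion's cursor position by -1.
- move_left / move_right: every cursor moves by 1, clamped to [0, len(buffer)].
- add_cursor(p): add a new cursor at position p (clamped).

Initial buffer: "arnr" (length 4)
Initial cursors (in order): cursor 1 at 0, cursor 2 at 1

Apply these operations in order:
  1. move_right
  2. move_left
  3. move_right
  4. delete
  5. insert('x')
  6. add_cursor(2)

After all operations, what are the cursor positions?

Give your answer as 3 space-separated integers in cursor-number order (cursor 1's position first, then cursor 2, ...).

Answer: 2 2 2

Derivation:
After op 1 (move_right): buffer="arnr" (len 4), cursors c1@1 c2@2, authorship ....
After op 2 (move_left): buffer="arnr" (len 4), cursors c1@0 c2@1, authorship ....
After op 3 (move_right): buffer="arnr" (len 4), cursors c1@1 c2@2, authorship ....
After op 4 (delete): buffer="nr" (len 2), cursors c1@0 c2@0, authorship ..
After op 5 (insert('x')): buffer="xxnr" (len 4), cursors c1@2 c2@2, authorship 12..
After op 6 (add_cursor(2)): buffer="xxnr" (len 4), cursors c1@2 c2@2 c3@2, authorship 12..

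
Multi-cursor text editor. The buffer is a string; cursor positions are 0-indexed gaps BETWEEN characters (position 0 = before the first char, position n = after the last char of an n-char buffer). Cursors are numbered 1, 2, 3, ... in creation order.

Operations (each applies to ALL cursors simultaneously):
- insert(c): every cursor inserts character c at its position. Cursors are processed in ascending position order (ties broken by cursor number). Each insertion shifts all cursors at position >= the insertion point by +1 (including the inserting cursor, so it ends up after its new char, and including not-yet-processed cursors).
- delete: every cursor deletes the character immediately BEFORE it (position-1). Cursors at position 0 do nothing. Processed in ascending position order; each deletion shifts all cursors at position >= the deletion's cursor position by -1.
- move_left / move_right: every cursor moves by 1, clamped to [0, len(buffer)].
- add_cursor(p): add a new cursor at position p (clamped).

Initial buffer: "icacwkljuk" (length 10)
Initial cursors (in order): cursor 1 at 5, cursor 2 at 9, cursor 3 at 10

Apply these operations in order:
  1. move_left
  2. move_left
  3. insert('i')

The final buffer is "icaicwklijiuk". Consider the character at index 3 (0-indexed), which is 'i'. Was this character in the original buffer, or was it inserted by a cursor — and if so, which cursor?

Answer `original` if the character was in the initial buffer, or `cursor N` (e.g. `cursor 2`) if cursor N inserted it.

After op 1 (move_left): buffer="icacwkljuk" (len 10), cursors c1@4 c2@8 c3@9, authorship ..........
After op 2 (move_left): buffer="icacwkljuk" (len 10), cursors c1@3 c2@7 c3@8, authorship ..........
After op 3 (insert('i')): buffer="icaicwklijiuk" (len 13), cursors c1@4 c2@9 c3@11, authorship ...1....2.3..
Authorship (.=original, N=cursor N): . . . 1 . . . . 2 . 3 . .
Index 3: author = 1

Answer: cursor 1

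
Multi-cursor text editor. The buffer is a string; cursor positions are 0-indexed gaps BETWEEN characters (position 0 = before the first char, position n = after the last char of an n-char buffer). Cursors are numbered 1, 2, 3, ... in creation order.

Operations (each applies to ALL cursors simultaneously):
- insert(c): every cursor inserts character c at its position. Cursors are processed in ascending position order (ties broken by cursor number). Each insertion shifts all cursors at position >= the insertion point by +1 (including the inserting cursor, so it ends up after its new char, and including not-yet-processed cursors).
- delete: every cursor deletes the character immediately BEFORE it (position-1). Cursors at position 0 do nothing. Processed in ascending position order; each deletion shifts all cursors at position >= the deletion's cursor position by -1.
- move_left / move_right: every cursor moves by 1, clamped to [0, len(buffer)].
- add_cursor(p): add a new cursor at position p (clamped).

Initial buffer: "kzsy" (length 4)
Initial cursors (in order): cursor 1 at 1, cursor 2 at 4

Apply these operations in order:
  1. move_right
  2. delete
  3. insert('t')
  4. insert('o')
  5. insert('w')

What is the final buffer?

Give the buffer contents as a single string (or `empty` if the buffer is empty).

After op 1 (move_right): buffer="kzsy" (len 4), cursors c1@2 c2@4, authorship ....
After op 2 (delete): buffer="ks" (len 2), cursors c1@1 c2@2, authorship ..
After op 3 (insert('t')): buffer="ktst" (len 4), cursors c1@2 c2@4, authorship .1.2
After op 4 (insert('o')): buffer="ktosto" (len 6), cursors c1@3 c2@6, authorship .11.22
After op 5 (insert('w')): buffer="ktowstow" (len 8), cursors c1@4 c2@8, authorship .111.222

Answer: ktowstow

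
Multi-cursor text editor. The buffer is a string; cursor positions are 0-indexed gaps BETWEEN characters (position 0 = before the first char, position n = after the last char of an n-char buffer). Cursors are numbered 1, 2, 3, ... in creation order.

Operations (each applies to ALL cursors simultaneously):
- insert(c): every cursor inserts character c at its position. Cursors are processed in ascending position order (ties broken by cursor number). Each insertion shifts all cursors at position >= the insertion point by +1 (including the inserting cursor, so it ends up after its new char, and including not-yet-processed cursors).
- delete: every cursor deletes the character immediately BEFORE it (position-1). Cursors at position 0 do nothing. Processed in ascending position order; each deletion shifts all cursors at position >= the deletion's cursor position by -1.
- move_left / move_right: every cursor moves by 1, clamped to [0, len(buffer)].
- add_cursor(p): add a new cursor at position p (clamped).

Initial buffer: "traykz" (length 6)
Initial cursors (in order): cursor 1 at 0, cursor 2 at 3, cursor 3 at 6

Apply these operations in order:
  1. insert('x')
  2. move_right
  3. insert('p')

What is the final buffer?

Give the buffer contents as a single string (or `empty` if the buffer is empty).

After op 1 (insert('x')): buffer="xtraxykzx" (len 9), cursors c1@1 c2@5 c3@9, authorship 1...2...3
After op 2 (move_right): buffer="xtraxykzx" (len 9), cursors c1@2 c2@6 c3@9, authorship 1...2...3
After op 3 (insert('p')): buffer="xtpraxypkzxp" (len 12), cursors c1@3 c2@8 c3@12, authorship 1.1..2.2..33

Answer: xtpraxypkzxp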